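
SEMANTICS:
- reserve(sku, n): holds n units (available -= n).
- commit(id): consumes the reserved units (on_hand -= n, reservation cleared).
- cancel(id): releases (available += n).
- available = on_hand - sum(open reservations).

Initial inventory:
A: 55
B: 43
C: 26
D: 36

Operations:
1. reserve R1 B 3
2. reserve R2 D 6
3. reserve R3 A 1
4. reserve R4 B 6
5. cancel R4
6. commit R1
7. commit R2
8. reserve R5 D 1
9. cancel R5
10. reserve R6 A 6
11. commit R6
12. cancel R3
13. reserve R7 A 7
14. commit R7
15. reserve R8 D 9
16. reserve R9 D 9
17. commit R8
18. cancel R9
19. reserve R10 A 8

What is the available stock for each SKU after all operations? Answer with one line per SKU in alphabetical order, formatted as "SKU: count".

Step 1: reserve R1 B 3 -> on_hand[A=55 B=43 C=26 D=36] avail[A=55 B=40 C=26 D=36] open={R1}
Step 2: reserve R2 D 6 -> on_hand[A=55 B=43 C=26 D=36] avail[A=55 B=40 C=26 D=30] open={R1,R2}
Step 3: reserve R3 A 1 -> on_hand[A=55 B=43 C=26 D=36] avail[A=54 B=40 C=26 D=30] open={R1,R2,R3}
Step 4: reserve R4 B 6 -> on_hand[A=55 B=43 C=26 D=36] avail[A=54 B=34 C=26 D=30] open={R1,R2,R3,R4}
Step 5: cancel R4 -> on_hand[A=55 B=43 C=26 D=36] avail[A=54 B=40 C=26 D=30] open={R1,R2,R3}
Step 6: commit R1 -> on_hand[A=55 B=40 C=26 D=36] avail[A=54 B=40 C=26 D=30] open={R2,R3}
Step 7: commit R2 -> on_hand[A=55 B=40 C=26 D=30] avail[A=54 B=40 C=26 D=30] open={R3}
Step 8: reserve R5 D 1 -> on_hand[A=55 B=40 C=26 D=30] avail[A=54 B=40 C=26 D=29] open={R3,R5}
Step 9: cancel R5 -> on_hand[A=55 B=40 C=26 D=30] avail[A=54 B=40 C=26 D=30] open={R3}
Step 10: reserve R6 A 6 -> on_hand[A=55 B=40 C=26 D=30] avail[A=48 B=40 C=26 D=30] open={R3,R6}
Step 11: commit R6 -> on_hand[A=49 B=40 C=26 D=30] avail[A=48 B=40 C=26 D=30] open={R3}
Step 12: cancel R3 -> on_hand[A=49 B=40 C=26 D=30] avail[A=49 B=40 C=26 D=30] open={}
Step 13: reserve R7 A 7 -> on_hand[A=49 B=40 C=26 D=30] avail[A=42 B=40 C=26 D=30] open={R7}
Step 14: commit R7 -> on_hand[A=42 B=40 C=26 D=30] avail[A=42 B=40 C=26 D=30] open={}
Step 15: reserve R8 D 9 -> on_hand[A=42 B=40 C=26 D=30] avail[A=42 B=40 C=26 D=21] open={R8}
Step 16: reserve R9 D 9 -> on_hand[A=42 B=40 C=26 D=30] avail[A=42 B=40 C=26 D=12] open={R8,R9}
Step 17: commit R8 -> on_hand[A=42 B=40 C=26 D=21] avail[A=42 B=40 C=26 D=12] open={R9}
Step 18: cancel R9 -> on_hand[A=42 B=40 C=26 D=21] avail[A=42 B=40 C=26 D=21] open={}
Step 19: reserve R10 A 8 -> on_hand[A=42 B=40 C=26 D=21] avail[A=34 B=40 C=26 D=21] open={R10}

Answer: A: 34
B: 40
C: 26
D: 21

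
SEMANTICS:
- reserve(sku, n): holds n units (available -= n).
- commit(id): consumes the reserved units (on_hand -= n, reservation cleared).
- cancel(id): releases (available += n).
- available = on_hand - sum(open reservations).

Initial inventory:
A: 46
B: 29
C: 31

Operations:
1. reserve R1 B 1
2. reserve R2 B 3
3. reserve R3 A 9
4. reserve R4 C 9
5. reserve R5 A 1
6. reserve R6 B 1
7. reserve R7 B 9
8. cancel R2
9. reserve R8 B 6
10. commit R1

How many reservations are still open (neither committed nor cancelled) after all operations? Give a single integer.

Answer: 6

Derivation:
Step 1: reserve R1 B 1 -> on_hand[A=46 B=29 C=31] avail[A=46 B=28 C=31] open={R1}
Step 2: reserve R2 B 3 -> on_hand[A=46 B=29 C=31] avail[A=46 B=25 C=31] open={R1,R2}
Step 3: reserve R3 A 9 -> on_hand[A=46 B=29 C=31] avail[A=37 B=25 C=31] open={R1,R2,R3}
Step 4: reserve R4 C 9 -> on_hand[A=46 B=29 C=31] avail[A=37 B=25 C=22] open={R1,R2,R3,R4}
Step 5: reserve R5 A 1 -> on_hand[A=46 B=29 C=31] avail[A=36 B=25 C=22] open={R1,R2,R3,R4,R5}
Step 6: reserve R6 B 1 -> on_hand[A=46 B=29 C=31] avail[A=36 B=24 C=22] open={R1,R2,R3,R4,R5,R6}
Step 7: reserve R7 B 9 -> on_hand[A=46 B=29 C=31] avail[A=36 B=15 C=22] open={R1,R2,R3,R4,R5,R6,R7}
Step 8: cancel R2 -> on_hand[A=46 B=29 C=31] avail[A=36 B=18 C=22] open={R1,R3,R4,R5,R6,R7}
Step 9: reserve R8 B 6 -> on_hand[A=46 B=29 C=31] avail[A=36 B=12 C=22] open={R1,R3,R4,R5,R6,R7,R8}
Step 10: commit R1 -> on_hand[A=46 B=28 C=31] avail[A=36 B=12 C=22] open={R3,R4,R5,R6,R7,R8}
Open reservations: ['R3', 'R4', 'R5', 'R6', 'R7', 'R8'] -> 6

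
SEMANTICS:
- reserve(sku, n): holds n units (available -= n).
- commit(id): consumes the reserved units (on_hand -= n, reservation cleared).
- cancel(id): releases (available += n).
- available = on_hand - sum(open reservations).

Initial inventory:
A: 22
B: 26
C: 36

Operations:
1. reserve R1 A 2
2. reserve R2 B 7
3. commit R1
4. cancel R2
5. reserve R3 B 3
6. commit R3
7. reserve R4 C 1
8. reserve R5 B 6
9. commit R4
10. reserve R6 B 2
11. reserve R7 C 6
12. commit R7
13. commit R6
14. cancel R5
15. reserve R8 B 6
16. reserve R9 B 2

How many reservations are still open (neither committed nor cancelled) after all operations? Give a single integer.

Step 1: reserve R1 A 2 -> on_hand[A=22 B=26 C=36] avail[A=20 B=26 C=36] open={R1}
Step 2: reserve R2 B 7 -> on_hand[A=22 B=26 C=36] avail[A=20 B=19 C=36] open={R1,R2}
Step 3: commit R1 -> on_hand[A=20 B=26 C=36] avail[A=20 B=19 C=36] open={R2}
Step 4: cancel R2 -> on_hand[A=20 B=26 C=36] avail[A=20 B=26 C=36] open={}
Step 5: reserve R3 B 3 -> on_hand[A=20 B=26 C=36] avail[A=20 B=23 C=36] open={R3}
Step 6: commit R3 -> on_hand[A=20 B=23 C=36] avail[A=20 B=23 C=36] open={}
Step 7: reserve R4 C 1 -> on_hand[A=20 B=23 C=36] avail[A=20 B=23 C=35] open={R4}
Step 8: reserve R5 B 6 -> on_hand[A=20 B=23 C=36] avail[A=20 B=17 C=35] open={R4,R5}
Step 9: commit R4 -> on_hand[A=20 B=23 C=35] avail[A=20 B=17 C=35] open={R5}
Step 10: reserve R6 B 2 -> on_hand[A=20 B=23 C=35] avail[A=20 B=15 C=35] open={R5,R6}
Step 11: reserve R7 C 6 -> on_hand[A=20 B=23 C=35] avail[A=20 B=15 C=29] open={R5,R6,R7}
Step 12: commit R7 -> on_hand[A=20 B=23 C=29] avail[A=20 B=15 C=29] open={R5,R6}
Step 13: commit R6 -> on_hand[A=20 B=21 C=29] avail[A=20 B=15 C=29] open={R5}
Step 14: cancel R5 -> on_hand[A=20 B=21 C=29] avail[A=20 B=21 C=29] open={}
Step 15: reserve R8 B 6 -> on_hand[A=20 B=21 C=29] avail[A=20 B=15 C=29] open={R8}
Step 16: reserve R9 B 2 -> on_hand[A=20 B=21 C=29] avail[A=20 B=13 C=29] open={R8,R9}
Open reservations: ['R8', 'R9'] -> 2

Answer: 2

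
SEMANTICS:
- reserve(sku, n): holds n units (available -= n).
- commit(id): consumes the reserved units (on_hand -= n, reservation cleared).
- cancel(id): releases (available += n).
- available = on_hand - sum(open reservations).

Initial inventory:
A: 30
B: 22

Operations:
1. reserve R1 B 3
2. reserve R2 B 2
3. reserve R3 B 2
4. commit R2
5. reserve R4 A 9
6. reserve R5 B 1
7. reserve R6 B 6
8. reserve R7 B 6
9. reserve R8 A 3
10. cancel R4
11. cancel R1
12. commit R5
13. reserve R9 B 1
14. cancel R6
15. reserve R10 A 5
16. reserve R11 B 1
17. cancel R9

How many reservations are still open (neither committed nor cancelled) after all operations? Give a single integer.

Answer: 5

Derivation:
Step 1: reserve R1 B 3 -> on_hand[A=30 B=22] avail[A=30 B=19] open={R1}
Step 2: reserve R2 B 2 -> on_hand[A=30 B=22] avail[A=30 B=17] open={R1,R2}
Step 3: reserve R3 B 2 -> on_hand[A=30 B=22] avail[A=30 B=15] open={R1,R2,R3}
Step 4: commit R2 -> on_hand[A=30 B=20] avail[A=30 B=15] open={R1,R3}
Step 5: reserve R4 A 9 -> on_hand[A=30 B=20] avail[A=21 B=15] open={R1,R3,R4}
Step 6: reserve R5 B 1 -> on_hand[A=30 B=20] avail[A=21 B=14] open={R1,R3,R4,R5}
Step 7: reserve R6 B 6 -> on_hand[A=30 B=20] avail[A=21 B=8] open={R1,R3,R4,R5,R6}
Step 8: reserve R7 B 6 -> on_hand[A=30 B=20] avail[A=21 B=2] open={R1,R3,R4,R5,R6,R7}
Step 9: reserve R8 A 3 -> on_hand[A=30 B=20] avail[A=18 B=2] open={R1,R3,R4,R5,R6,R7,R8}
Step 10: cancel R4 -> on_hand[A=30 B=20] avail[A=27 B=2] open={R1,R3,R5,R6,R7,R8}
Step 11: cancel R1 -> on_hand[A=30 B=20] avail[A=27 B=5] open={R3,R5,R6,R7,R8}
Step 12: commit R5 -> on_hand[A=30 B=19] avail[A=27 B=5] open={R3,R6,R7,R8}
Step 13: reserve R9 B 1 -> on_hand[A=30 B=19] avail[A=27 B=4] open={R3,R6,R7,R8,R9}
Step 14: cancel R6 -> on_hand[A=30 B=19] avail[A=27 B=10] open={R3,R7,R8,R9}
Step 15: reserve R10 A 5 -> on_hand[A=30 B=19] avail[A=22 B=10] open={R10,R3,R7,R8,R9}
Step 16: reserve R11 B 1 -> on_hand[A=30 B=19] avail[A=22 B=9] open={R10,R11,R3,R7,R8,R9}
Step 17: cancel R9 -> on_hand[A=30 B=19] avail[A=22 B=10] open={R10,R11,R3,R7,R8}
Open reservations: ['R10', 'R11', 'R3', 'R7', 'R8'] -> 5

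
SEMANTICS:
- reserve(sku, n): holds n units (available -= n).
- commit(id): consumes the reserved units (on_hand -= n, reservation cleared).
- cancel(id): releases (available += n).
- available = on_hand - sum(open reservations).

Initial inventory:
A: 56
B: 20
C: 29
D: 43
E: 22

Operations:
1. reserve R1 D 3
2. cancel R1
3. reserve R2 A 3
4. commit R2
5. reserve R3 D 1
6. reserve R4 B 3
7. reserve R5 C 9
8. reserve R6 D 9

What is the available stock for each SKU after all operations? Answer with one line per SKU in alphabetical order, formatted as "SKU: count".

Answer: A: 53
B: 17
C: 20
D: 33
E: 22

Derivation:
Step 1: reserve R1 D 3 -> on_hand[A=56 B=20 C=29 D=43 E=22] avail[A=56 B=20 C=29 D=40 E=22] open={R1}
Step 2: cancel R1 -> on_hand[A=56 B=20 C=29 D=43 E=22] avail[A=56 B=20 C=29 D=43 E=22] open={}
Step 3: reserve R2 A 3 -> on_hand[A=56 B=20 C=29 D=43 E=22] avail[A=53 B=20 C=29 D=43 E=22] open={R2}
Step 4: commit R2 -> on_hand[A=53 B=20 C=29 D=43 E=22] avail[A=53 B=20 C=29 D=43 E=22] open={}
Step 5: reserve R3 D 1 -> on_hand[A=53 B=20 C=29 D=43 E=22] avail[A=53 B=20 C=29 D=42 E=22] open={R3}
Step 6: reserve R4 B 3 -> on_hand[A=53 B=20 C=29 D=43 E=22] avail[A=53 B=17 C=29 D=42 E=22] open={R3,R4}
Step 7: reserve R5 C 9 -> on_hand[A=53 B=20 C=29 D=43 E=22] avail[A=53 B=17 C=20 D=42 E=22] open={R3,R4,R5}
Step 8: reserve R6 D 9 -> on_hand[A=53 B=20 C=29 D=43 E=22] avail[A=53 B=17 C=20 D=33 E=22] open={R3,R4,R5,R6}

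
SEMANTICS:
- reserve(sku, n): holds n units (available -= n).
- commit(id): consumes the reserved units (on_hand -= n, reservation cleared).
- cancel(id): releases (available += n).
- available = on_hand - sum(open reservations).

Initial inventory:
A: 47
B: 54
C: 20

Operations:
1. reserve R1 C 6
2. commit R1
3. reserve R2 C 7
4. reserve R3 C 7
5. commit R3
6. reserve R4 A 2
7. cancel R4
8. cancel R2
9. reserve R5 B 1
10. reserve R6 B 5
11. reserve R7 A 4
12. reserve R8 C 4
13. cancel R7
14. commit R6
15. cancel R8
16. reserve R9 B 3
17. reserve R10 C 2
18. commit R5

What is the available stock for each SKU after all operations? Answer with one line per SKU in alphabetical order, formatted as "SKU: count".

Step 1: reserve R1 C 6 -> on_hand[A=47 B=54 C=20] avail[A=47 B=54 C=14] open={R1}
Step 2: commit R1 -> on_hand[A=47 B=54 C=14] avail[A=47 B=54 C=14] open={}
Step 3: reserve R2 C 7 -> on_hand[A=47 B=54 C=14] avail[A=47 B=54 C=7] open={R2}
Step 4: reserve R3 C 7 -> on_hand[A=47 B=54 C=14] avail[A=47 B=54 C=0] open={R2,R3}
Step 5: commit R3 -> on_hand[A=47 B=54 C=7] avail[A=47 B=54 C=0] open={R2}
Step 6: reserve R4 A 2 -> on_hand[A=47 B=54 C=7] avail[A=45 B=54 C=0] open={R2,R4}
Step 7: cancel R4 -> on_hand[A=47 B=54 C=7] avail[A=47 B=54 C=0] open={R2}
Step 8: cancel R2 -> on_hand[A=47 B=54 C=7] avail[A=47 B=54 C=7] open={}
Step 9: reserve R5 B 1 -> on_hand[A=47 B=54 C=7] avail[A=47 B=53 C=7] open={R5}
Step 10: reserve R6 B 5 -> on_hand[A=47 B=54 C=7] avail[A=47 B=48 C=7] open={R5,R6}
Step 11: reserve R7 A 4 -> on_hand[A=47 B=54 C=7] avail[A=43 B=48 C=7] open={R5,R6,R7}
Step 12: reserve R8 C 4 -> on_hand[A=47 B=54 C=7] avail[A=43 B=48 C=3] open={R5,R6,R7,R8}
Step 13: cancel R7 -> on_hand[A=47 B=54 C=7] avail[A=47 B=48 C=3] open={R5,R6,R8}
Step 14: commit R6 -> on_hand[A=47 B=49 C=7] avail[A=47 B=48 C=3] open={R5,R8}
Step 15: cancel R8 -> on_hand[A=47 B=49 C=7] avail[A=47 B=48 C=7] open={R5}
Step 16: reserve R9 B 3 -> on_hand[A=47 B=49 C=7] avail[A=47 B=45 C=7] open={R5,R9}
Step 17: reserve R10 C 2 -> on_hand[A=47 B=49 C=7] avail[A=47 B=45 C=5] open={R10,R5,R9}
Step 18: commit R5 -> on_hand[A=47 B=48 C=7] avail[A=47 B=45 C=5] open={R10,R9}

Answer: A: 47
B: 45
C: 5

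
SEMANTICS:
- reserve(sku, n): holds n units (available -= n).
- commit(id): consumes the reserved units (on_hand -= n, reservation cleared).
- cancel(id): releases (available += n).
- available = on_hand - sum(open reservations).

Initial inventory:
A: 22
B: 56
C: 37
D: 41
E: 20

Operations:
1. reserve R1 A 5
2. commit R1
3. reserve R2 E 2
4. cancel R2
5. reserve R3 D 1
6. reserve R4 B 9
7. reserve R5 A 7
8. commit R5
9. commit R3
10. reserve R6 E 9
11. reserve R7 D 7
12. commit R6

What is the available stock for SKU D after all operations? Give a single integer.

Answer: 33

Derivation:
Step 1: reserve R1 A 5 -> on_hand[A=22 B=56 C=37 D=41 E=20] avail[A=17 B=56 C=37 D=41 E=20] open={R1}
Step 2: commit R1 -> on_hand[A=17 B=56 C=37 D=41 E=20] avail[A=17 B=56 C=37 D=41 E=20] open={}
Step 3: reserve R2 E 2 -> on_hand[A=17 B=56 C=37 D=41 E=20] avail[A=17 B=56 C=37 D=41 E=18] open={R2}
Step 4: cancel R2 -> on_hand[A=17 B=56 C=37 D=41 E=20] avail[A=17 B=56 C=37 D=41 E=20] open={}
Step 5: reserve R3 D 1 -> on_hand[A=17 B=56 C=37 D=41 E=20] avail[A=17 B=56 C=37 D=40 E=20] open={R3}
Step 6: reserve R4 B 9 -> on_hand[A=17 B=56 C=37 D=41 E=20] avail[A=17 B=47 C=37 D=40 E=20] open={R3,R4}
Step 7: reserve R5 A 7 -> on_hand[A=17 B=56 C=37 D=41 E=20] avail[A=10 B=47 C=37 D=40 E=20] open={R3,R4,R5}
Step 8: commit R5 -> on_hand[A=10 B=56 C=37 D=41 E=20] avail[A=10 B=47 C=37 D=40 E=20] open={R3,R4}
Step 9: commit R3 -> on_hand[A=10 B=56 C=37 D=40 E=20] avail[A=10 B=47 C=37 D=40 E=20] open={R4}
Step 10: reserve R6 E 9 -> on_hand[A=10 B=56 C=37 D=40 E=20] avail[A=10 B=47 C=37 D=40 E=11] open={R4,R6}
Step 11: reserve R7 D 7 -> on_hand[A=10 B=56 C=37 D=40 E=20] avail[A=10 B=47 C=37 D=33 E=11] open={R4,R6,R7}
Step 12: commit R6 -> on_hand[A=10 B=56 C=37 D=40 E=11] avail[A=10 B=47 C=37 D=33 E=11] open={R4,R7}
Final available[D] = 33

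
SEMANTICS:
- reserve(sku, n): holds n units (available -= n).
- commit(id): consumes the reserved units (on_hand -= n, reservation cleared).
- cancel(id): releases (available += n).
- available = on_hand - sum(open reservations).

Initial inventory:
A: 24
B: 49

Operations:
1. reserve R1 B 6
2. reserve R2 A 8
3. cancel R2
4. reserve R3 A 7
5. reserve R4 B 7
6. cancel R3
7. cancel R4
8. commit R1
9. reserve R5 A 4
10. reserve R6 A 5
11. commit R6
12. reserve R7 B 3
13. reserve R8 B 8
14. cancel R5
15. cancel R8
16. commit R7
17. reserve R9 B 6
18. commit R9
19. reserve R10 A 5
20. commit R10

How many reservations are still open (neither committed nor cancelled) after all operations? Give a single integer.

Answer: 0

Derivation:
Step 1: reserve R1 B 6 -> on_hand[A=24 B=49] avail[A=24 B=43] open={R1}
Step 2: reserve R2 A 8 -> on_hand[A=24 B=49] avail[A=16 B=43] open={R1,R2}
Step 3: cancel R2 -> on_hand[A=24 B=49] avail[A=24 B=43] open={R1}
Step 4: reserve R3 A 7 -> on_hand[A=24 B=49] avail[A=17 B=43] open={R1,R3}
Step 5: reserve R4 B 7 -> on_hand[A=24 B=49] avail[A=17 B=36] open={R1,R3,R4}
Step 6: cancel R3 -> on_hand[A=24 B=49] avail[A=24 B=36] open={R1,R4}
Step 7: cancel R4 -> on_hand[A=24 B=49] avail[A=24 B=43] open={R1}
Step 8: commit R1 -> on_hand[A=24 B=43] avail[A=24 B=43] open={}
Step 9: reserve R5 A 4 -> on_hand[A=24 B=43] avail[A=20 B=43] open={R5}
Step 10: reserve R6 A 5 -> on_hand[A=24 B=43] avail[A=15 B=43] open={R5,R6}
Step 11: commit R6 -> on_hand[A=19 B=43] avail[A=15 B=43] open={R5}
Step 12: reserve R7 B 3 -> on_hand[A=19 B=43] avail[A=15 B=40] open={R5,R7}
Step 13: reserve R8 B 8 -> on_hand[A=19 B=43] avail[A=15 B=32] open={R5,R7,R8}
Step 14: cancel R5 -> on_hand[A=19 B=43] avail[A=19 B=32] open={R7,R8}
Step 15: cancel R8 -> on_hand[A=19 B=43] avail[A=19 B=40] open={R7}
Step 16: commit R7 -> on_hand[A=19 B=40] avail[A=19 B=40] open={}
Step 17: reserve R9 B 6 -> on_hand[A=19 B=40] avail[A=19 B=34] open={R9}
Step 18: commit R9 -> on_hand[A=19 B=34] avail[A=19 B=34] open={}
Step 19: reserve R10 A 5 -> on_hand[A=19 B=34] avail[A=14 B=34] open={R10}
Step 20: commit R10 -> on_hand[A=14 B=34] avail[A=14 B=34] open={}
Open reservations: [] -> 0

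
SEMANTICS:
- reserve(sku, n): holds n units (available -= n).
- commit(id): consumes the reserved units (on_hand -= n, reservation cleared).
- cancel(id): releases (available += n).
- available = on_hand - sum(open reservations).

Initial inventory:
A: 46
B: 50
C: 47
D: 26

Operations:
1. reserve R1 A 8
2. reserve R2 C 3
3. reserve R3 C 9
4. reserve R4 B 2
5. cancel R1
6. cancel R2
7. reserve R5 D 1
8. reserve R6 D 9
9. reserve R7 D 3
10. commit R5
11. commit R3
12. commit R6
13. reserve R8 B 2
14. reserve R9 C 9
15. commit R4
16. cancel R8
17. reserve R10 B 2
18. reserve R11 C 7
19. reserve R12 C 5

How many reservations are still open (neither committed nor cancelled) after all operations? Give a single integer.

Answer: 5

Derivation:
Step 1: reserve R1 A 8 -> on_hand[A=46 B=50 C=47 D=26] avail[A=38 B=50 C=47 D=26] open={R1}
Step 2: reserve R2 C 3 -> on_hand[A=46 B=50 C=47 D=26] avail[A=38 B=50 C=44 D=26] open={R1,R2}
Step 3: reserve R3 C 9 -> on_hand[A=46 B=50 C=47 D=26] avail[A=38 B=50 C=35 D=26] open={R1,R2,R3}
Step 4: reserve R4 B 2 -> on_hand[A=46 B=50 C=47 D=26] avail[A=38 B=48 C=35 D=26] open={R1,R2,R3,R4}
Step 5: cancel R1 -> on_hand[A=46 B=50 C=47 D=26] avail[A=46 B=48 C=35 D=26] open={R2,R3,R4}
Step 6: cancel R2 -> on_hand[A=46 B=50 C=47 D=26] avail[A=46 B=48 C=38 D=26] open={R3,R4}
Step 7: reserve R5 D 1 -> on_hand[A=46 B=50 C=47 D=26] avail[A=46 B=48 C=38 D=25] open={R3,R4,R5}
Step 8: reserve R6 D 9 -> on_hand[A=46 B=50 C=47 D=26] avail[A=46 B=48 C=38 D=16] open={R3,R4,R5,R6}
Step 9: reserve R7 D 3 -> on_hand[A=46 B=50 C=47 D=26] avail[A=46 B=48 C=38 D=13] open={R3,R4,R5,R6,R7}
Step 10: commit R5 -> on_hand[A=46 B=50 C=47 D=25] avail[A=46 B=48 C=38 D=13] open={R3,R4,R6,R7}
Step 11: commit R3 -> on_hand[A=46 B=50 C=38 D=25] avail[A=46 B=48 C=38 D=13] open={R4,R6,R7}
Step 12: commit R6 -> on_hand[A=46 B=50 C=38 D=16] avail[A=46 B=48 C=38 D=13] open={R4,R7}
Step 13: reserve R8 B 2 -> on_hand[A=46 B=50 C=38 D=16] avail[A=46 B=46 C=38 D=13] open={R4,R7,R8}
Step 14: reserve R9 C 9 -> on_hand[A=46 B=50 C=38 D=16] avail[A=46 B=46 C=29 D=13] open={R4,R7,R8,R9}
Step 15: commit R4 -> on_hand[A=46 B=48 C=38 D=16] avail[A=46 B=46 C=29 D=13] open={R7,R8,R9}
Step 16: cancel R8 -> on_hand[A=46 B=48 C=38 D=16] avail[A=46 B=48 C=29 D=13] open={R7,R9}
Step 17: reserve R10 B 2 -> on_hand[A=46 B=48 C=38 D=16] avail[A=46 B=46 C=29 D=13] open={R10,R7,R9}
Step 18: reserve R11 C 7 -> on_hand[A=46 B=48 C=38 D=16] avail[A=46 B=46 C=22 D=13] open={R10,R11,R7,R9}
Step 19: reserve R12 C 5 -> on_hand[A=46 B=48 C=38 D=16] avail[A=46 B=46 C=17 D=13] open={R10,R11,R12,R7,R9}
Open reservations: ['R10', 'R11', 'R12', 'R7', 'R9'] -> 5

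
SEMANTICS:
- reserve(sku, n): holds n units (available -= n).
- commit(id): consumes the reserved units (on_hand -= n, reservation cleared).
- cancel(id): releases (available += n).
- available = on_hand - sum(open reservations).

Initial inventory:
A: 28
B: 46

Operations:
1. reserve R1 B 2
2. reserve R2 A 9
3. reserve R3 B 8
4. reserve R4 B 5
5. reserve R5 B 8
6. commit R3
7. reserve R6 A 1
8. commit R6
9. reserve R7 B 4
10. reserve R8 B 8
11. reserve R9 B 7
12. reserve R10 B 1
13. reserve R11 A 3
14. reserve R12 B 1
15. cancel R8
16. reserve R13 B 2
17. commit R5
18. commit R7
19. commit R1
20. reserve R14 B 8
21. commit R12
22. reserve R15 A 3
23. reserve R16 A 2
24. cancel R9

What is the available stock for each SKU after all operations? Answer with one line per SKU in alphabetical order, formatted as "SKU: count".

Step 1: reserve R1 B 2 -> on_hand[A=28 B=46] avail[A=28 B=44] open={R1}
Step 2: reserve R2 A 9 -> on_hand[A=28 B=46] avail[A=19 B=44] open={R1,R2}
Step 3: reserve R3 B 8 -> on_hand[A=28 B=46] avail[A=19 B=36] open={R1,R2,R3}
Step 4: reserve R4 B 5 -> on_hand[A=28 B=46] avail[A=19 B=31] open={R1,R2,R3,R4}
Step 5: reserve R5 B 8 -> on_hand[A=28 B=46] avail[A=19 B=23] open={R1,R2,R3,R4,R5}
Step 6: commit R3 -> on_hand[A=28 B=38] avail[A=19 B=23] open={R1,R2,R4,R5}
Step 7: reserve R6 A 1 -> on_hand[A=28 B=38] avail[A=18 B=23] open={R1,R2,R4,R5,R6}
Step 8: commit R6 -> on_hand[A=27 B=38] avail[A=18 B=23] open={R1,R2,R4,R5}
Step 9: reserve R7 B 4 -> on_hand[A=27 B=38] avail[A=18 B=19] open={R1,R2,R4,R5,R7}
Step 10: reserve R8 B 8 -> on_hand[A=27 B=38] avail[A=18 B=11] open={R1,R2,R4,R5,R7,R8}
Step 11: reserve R9 B 7 -> on_hand[A=27 B=38] avail[A=18 B=4] open={R1,R2,R4,R5,R7,R8,R9}
Step 12: reserve R10 B 1 -> on_hand[A=27 B=38] avail[A=18 B=3] open={R1,R10,R2,R4,R5,R7,R8,R9}
Step 13: reserve R11 A 3 -> on_hand[A=27 B=38] avail[A=15 B=3] open={R1,R10,R11,R2,R4,R5,R7,R8,R9}
Step 14: reserve R12 B 1 -> on_hand[A=27 B=38] avail[A=15 B=2] open={R1,R10,R11,R12,R2,R4,R5,R7,R8,R9}
Step 15: cancel R8 -> on_hand[A=27 B=38] avail[A=15 B=10] open={R1,R10,R11,R12,R2,R4,R5,R7,R9}
Step 16: reserve R13 B 2 -> on_hand[A=27 B=38] avail[A=15 B=8] open={R1,R10,R11,R12,R13,R2,R4,R5,R7,R9}
Step 17: commit R5 -> on_hand[A=27 B=30] avail[A=15 B=8] open={R1,R10,R11,R12,R13,R2,R4,R7,R9}
Step 18: commit R7 -> on_hand[A=27 B=26] avail[A=15 B=8] open={R1,R10,R11,R12,R13,R2,R4,R9}
Step 19: commit R1 -> on_hand[A=27 B=24] avail[A=15 B=8] open={R10,R11,R12,R13,R2,R4,R9}
Step 20: reserve R14 B 8 -> on_hand[A=27 B=24] avail[A=15 B=0] open={R10,R11,R12,R13,R14,R2,R4,R9}
Step 21: commit R12 -> on_hand[A=27 B=23] avail[A=15 B=0] open={R10,R11,R13,R14,R2,R4,R9}
Step 22: reserve R15 A 3 -> on_hand[A=27 B=23] avail[A=12 B=0] open={R10,R11,R13,R14,R15,R2,R4,R9}
Step 23: reserve R16 A 2 -> on_hand[A=27 B=23] avail[A=10 B=0] open={R10,R11,R13,R14,R15,R16,R2,R4,R9}
Step 24: cancel R9 -> on_hand[A=27 B=23] avail[A=10 B=7] open={R10,R11,R13,R14,R15,R16,R2,R4}

Answer: A: 10
B: 7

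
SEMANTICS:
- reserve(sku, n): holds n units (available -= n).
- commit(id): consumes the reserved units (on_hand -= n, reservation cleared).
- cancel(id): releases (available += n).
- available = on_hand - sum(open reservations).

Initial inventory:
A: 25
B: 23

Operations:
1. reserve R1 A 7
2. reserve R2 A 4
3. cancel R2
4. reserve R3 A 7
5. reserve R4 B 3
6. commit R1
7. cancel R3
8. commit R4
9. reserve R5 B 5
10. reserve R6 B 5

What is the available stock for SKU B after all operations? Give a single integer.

Step 1: reserve R1 A 7 -> on_hand[A=25 B=23] avail[A=18 B=23] open={R1}
Step 2: reserve R2 A 4 -> on_hand[A=25 B=23] avail[A=14 B=23] open={R1,R2}
Step 3: cancel R2 -> on_hand[A=25 B=23] avail[A=18 B=23] open={R1}
Step 4: reserve R3 A 7 -> on_hand[A=25 B=23] avail[A=11 B=23] open={R1,R3}
Step 5: reserve R4 B 3 -> on_hand[A=25 B=23] avail[A=11 B=20] open={R1,R3,R4}
Step 6: commit R1 -> on_hand[A=18 B=23] avail[A=11 B=20] open={R3,R4}
Step 7: cancel R3 -> on_hand[A=18 B=23] avail[A=18 B=20] open={R4}
Step 8: commit R4 -> on_hand[A=18 B=20] avail[A=18 B=20] open={}
Step 9: reserve R5 B 5 -> on_hand[A=18 B=20] avail[A=18 B=15] open={R5}
Step 10: reserve R6 B 5 -> on_hand[A=18 B=20] avail[A=18 B=10] open={R5,R6}
Final available[B] = 10

Answer: 10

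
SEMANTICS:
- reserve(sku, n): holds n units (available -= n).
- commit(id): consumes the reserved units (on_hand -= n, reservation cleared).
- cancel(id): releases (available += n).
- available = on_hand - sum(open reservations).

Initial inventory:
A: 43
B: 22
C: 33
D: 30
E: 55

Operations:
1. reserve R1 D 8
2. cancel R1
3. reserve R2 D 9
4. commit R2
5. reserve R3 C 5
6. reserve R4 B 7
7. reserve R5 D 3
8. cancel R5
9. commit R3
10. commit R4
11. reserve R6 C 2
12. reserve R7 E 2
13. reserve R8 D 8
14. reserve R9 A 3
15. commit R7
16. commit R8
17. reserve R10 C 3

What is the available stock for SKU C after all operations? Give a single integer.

Answer: 23

Derivation:
Step 1: reserve R1 D 8 -> on_hand[A=43 B=22 C=33 D=30 E=55] avail[A=43 B=22 C=33 D=22 E=55] open={R1}
Step 2: cancel R1 -> on_hand[A=43 B=22 C=33 D=30 E=55] avail[A=43 B=22 C=33 D=30 E=55] open={}
Step 3: reserve R2 D 9 -> on_hand[A=43 B=22 C=33 D=30 E=55] avail[A=43 B=22 C=33 D=21 E=55] open={R2}
Step 4: commit R2 -> on_hand[A=43 B=22 C=33 D=21 E=55] avail[A=43 B=22 C=33 D=21 E=55] open={}
Step 5: reserve R3 C 5 -> on_hand[A=43 B=22 C=33 D=21 E=55] avail[A=43 B=22 C=28 D=21 E=55] open={R3}
Step 6: reserve R4 B 7 -> on_hand[A=43 B=22 C=33 D=21 E=55] avail[A=43 B=15 C=28 D=21 E=55] open={R3,R4}
Step 7: reserve R5 D 3 -> on_hand[A=43 B=22 C=33 D=21 E=55] avail[A=43 B=15 C=28 D=18 E=55] open={R3,R4,R5}
Step 8: cancel R5 -> on_hand[A=43 B=22 C=33 D=21 E=55] avail[A=43 B=15 C=28 D=21 E=55] open={R3,R4}
Step 9: commit R3 -> on_hand[A=43 B=22 C=28 D=21 E=55] avail[A=43 B=15 C=28 D=21 E=55] open={R4}
Step 10: commit R4 -> on_hand[A=43 B=15 C=28 D=21 E=55] avail[A=43 B=15 C=28 D=21 E=55] open={}
Step 11: reserve R6 C 2 -> on_hand[A=43 B=15 C=28 D=21 E=55] avail[A=43 B=15 C=26 D=21 E=55] open={R6}
Step 12: reserve R7 E 2 -> on_hand[A=43 B=15 C=28 D=21 E=55] avail[A=43 B=15 C=26 D=21 E=53] open={R6,R7}
Step 13: reserve R8 D 8 -> on_hand[A=43 B=15 C=28 D=21 E=55] avail[A=43 B=15 C=26 D=13 E=53] open={R6,R7,R8}
Step 14: reserve R9 A 3 -> on_hand[A=43 B=15 C=28 D=21 E=55] avail[A=40 B=15 C=26 D=13 E=53] open={R6,R7,R8,R9}
Step 15: commit R7 -> on_hand[A=43 B=15 C=28 D=21 E=53] avail[A=40 B=15 C=26 D=13 E=53] open={R6,R8,R9}
Step 16: commit R8 -> on_hand[A=43 B=15 C=28 D=13 E=53] avail[A=40 B=15 C=26 D=13 E=53] open={R6,R9}
Step 17: reserve R10 C 3 -> on_hand[A=43 B=15 C=28 D=13 E=53] avail[A=40 B=15 C=23 D=13 E=53] open={R10,R6,R9}
Final available[C] = 23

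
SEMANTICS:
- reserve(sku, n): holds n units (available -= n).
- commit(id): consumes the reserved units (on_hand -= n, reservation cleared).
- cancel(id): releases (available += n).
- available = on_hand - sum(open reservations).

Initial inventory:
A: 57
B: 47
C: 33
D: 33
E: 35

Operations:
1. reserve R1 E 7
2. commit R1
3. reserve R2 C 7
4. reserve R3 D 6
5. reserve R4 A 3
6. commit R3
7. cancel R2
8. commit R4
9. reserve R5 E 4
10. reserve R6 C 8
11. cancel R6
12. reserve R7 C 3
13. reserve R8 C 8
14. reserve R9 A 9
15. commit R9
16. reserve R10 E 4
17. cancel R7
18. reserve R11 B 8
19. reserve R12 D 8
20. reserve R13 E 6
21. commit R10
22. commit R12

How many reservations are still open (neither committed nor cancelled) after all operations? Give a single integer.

Answer: 4

Derivation:
Step 1: reserve R1 E 7 -> on_hand[A=57 B=47 C=33 D=33 E=35] avail[A=57 B=47 C=33 D=33 E=28] open={R1}
Step 2: commit R1 -> on_hand[A=57 B=47 C=33 D=33 E=28] avail[A=57 B=47 C=33 D=33 E=28] open={}
Step 3: reserve R2 C 7 -> on_hand[A=57 B=47 C=33 D=33 E=28] avail[A=57 B=47 C=26 D=33 E=28] open={R2}
Step 4: reserve R3 D 6 -> on_hand[A=57 B=47 C=33 D=33 E=28] avail[A=57 B=47 C=26 D=27 E=28] open={R2,R3}
Step 5: reserve R4 A 3 -> on_hand[A=57 B=47 C=33 D=33 E=28] avail[A=54 B=47 C=26 D=27 E=28] open={R2,R3,R4}
Step 6: commit R3 -> on_hand[A=57 B=47 C=33 D=27 E=28] avail[A=54 B=47 C=26 D=27 E=28] open={R2,R4}
Step 7: cancel R2 -> on_hand[A=57 B=47 C=33 D=27 E=28] avail[A=54 B=47 C=33 D=27 E=28] open={R4}
Step 8: commit R4 -> on_hand[A=54 B=47 C=33 D=27 E=28] avail[A=54 B=47 C=33 D=27 E=28] open={}
Step 9: reserve R5 E 4 -> on_hand[A=54 B=47 C=33 D=27 E=28] avail[A=54 B=47 C=33 D=27 E=24] open={R5}
Step 10: reserve R6 C 8 -> on_hand[A=54 B=47 C=33 D=27 E=28] avail[A=54 B=47 C=25 D=27 E=24] open={R5,R6}
Step 11: cancel R6 -> on_hand[A=54 B=47 C=33 D=27 E=28] avail[A=54 B=47 C=33 D=27 E=24] open={R5}
Step 12: reserve R7 C 3 -> on_hand[A=54 B=47 C=33 D=27 E=28] avail[A=54 B=47 C=30 D=27 E=24] open={R5,R7}
Step 13: reserve R8 C 8 -> on_hand[A=54 B=47 C=33 D=27 E=28] avail[A=54 B=47 C=22 D=27 E=24] open={R5,R7,R8}
Step 14: reserve R9 A 9 -> on_hand[A=54 B=47 C=33 D=27 E=28] avail[A=45 B=47 C=22 D=27 E=24] open={R5,R7,R8,R9}
Step 15: commit R9 -> on_hand[A=45 B=47 C=33 D=27 E=28] avail[A=45 B=47 C=22 D=27 E=24] open={R5,R7,R8}
Step 16: reserve R10 E 4 -> on_hand[A=45 B=47 C=33 D=27 E=28] avail[A=45 B=47 C=22 D=27 E=20] open={R10,R5,R7,R8}
Step 17: cancel R7 -> on_hand[A=45 B=47 C=33 D=27 E=28] avail[A=45 B=47 C=25 D=27 E=20] open={R10,R5,R8}
Step 18: reserve R11 B 8 -> on_hand[A=45 B=47 C=33 D=27 E=28] avail[A=45 B=39 C=25 D=27 E=20] open={R10,R11,R5,R8}
Step 19: reserve R12 D 8 -> on_hand[A=45 B=47 C=33 D=27 E=28] avail[A=45 B=39 C=25 D=19 E=20] open={R10,R11,R12,R5,R8}
Step 20: reserve R13 E 6 -> on_hand[A=45 B=47 C=33 D=27 E=28] avail[A=45 B=39 C=25 D=19 E=14] open={R10,R11,R12,R13,R5,R8}
Step 21: commit R10 -> on_hand[A=45 B=47 C=33 D=27 E=24] avail[A=45 B=39 C=25 D=19 E=14] open={R11,R12,R13,R5,R8}
Step 22: commit R12 -> on_hand[A=45 B=47 C=33 D=19 E=24] avail[A=45 B=39 C=25 D=19 E=14] open={R11,R13,R5,R8}
Open reservations: ['R11', 'R13', 'R5', 'R8'] -> 4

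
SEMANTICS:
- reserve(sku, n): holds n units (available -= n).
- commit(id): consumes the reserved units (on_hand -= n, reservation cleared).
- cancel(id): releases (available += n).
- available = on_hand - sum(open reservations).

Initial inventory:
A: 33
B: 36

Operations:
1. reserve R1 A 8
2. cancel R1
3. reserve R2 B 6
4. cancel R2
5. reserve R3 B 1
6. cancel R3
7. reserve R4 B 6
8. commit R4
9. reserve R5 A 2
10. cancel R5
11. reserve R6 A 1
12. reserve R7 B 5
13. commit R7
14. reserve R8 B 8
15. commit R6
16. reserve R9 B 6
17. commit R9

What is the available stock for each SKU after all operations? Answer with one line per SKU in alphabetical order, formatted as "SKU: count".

Step 1: reserve R1 A 8 -> on_hand[A=33 B=36] avail[A=25 B=36] open={R1}
Step 2: cancel R1 -> on_hand[A=33 B=36] avail[A=33 B=36] open={}
Step 3: reserve R2 B 6 -> on_hand[A=33 B=36] avail[A=33 B=30] open={R2}
Step 4: cancel R2 -> on_hand[A=33 B=36] avail[A=33 B=36] open={}
Step 5: reserve R3 B 1 -> on_hand[A=33 B=36] avail[A=33 B=35] open={R3}
Step 6: cancel R3 -> on_hand[A=33 B=36] avail[A=33 B=36] open={}
Step 7: reserve R4 B 6 -> on_hand[A=33 B=36] avail[A=33 B=30] open={R4}
Step 8: commit R4 -> on_hand[A=33 B=30] avail[A=33 B=30] open={}
Step 9: reserve R5 A 2 -> on_hand[A=33 B=30] avail[A=31 B=30] open={R5}
Step 10: cancel R5 -> on_hand[A=33 B=30] avail[A=33 B=30] open={}
Step 11: reserve R6 A 1 -> on_hand[A=33 B=30] avail[A=32 B=30] open={R6}
Step 12: reserve R7 B 5 -> on_hand[A=33 B=30] avail[A=32 B=25] open={R6,R7}
Step 13: commit R7 -> on_hand[A=33 B=25] avail[A=32 B=25] open={R6}
Step 14: reserve R8 B 8 -> on_hand[A=33 B=25] avail[A=32 B=17] open={R6,R8}
Step 15: commit R6 -> on_hand[A=32 B=25] avail[A=32 B=17] open={R8}
Step 16: reserve R9 B 6 -> on_hand[A=32 B=25] avail[A=32 B=11] open={R8,R9}
Step 17: commit R9 -> on_hand[A=32 B=19] avail[A=32 B=11] open={R8}

Answer: A: 32
B: 11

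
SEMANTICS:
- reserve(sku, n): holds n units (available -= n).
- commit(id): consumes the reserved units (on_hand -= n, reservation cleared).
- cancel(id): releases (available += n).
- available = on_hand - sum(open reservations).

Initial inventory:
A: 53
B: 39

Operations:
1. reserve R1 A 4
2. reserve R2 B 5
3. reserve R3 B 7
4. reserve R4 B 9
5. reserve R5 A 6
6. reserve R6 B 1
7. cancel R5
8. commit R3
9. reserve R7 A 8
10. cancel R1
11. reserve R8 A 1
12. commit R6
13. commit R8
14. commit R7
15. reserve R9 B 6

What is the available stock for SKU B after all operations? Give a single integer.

Step 1: reserve R1 A 4 -> on_hand[A=53 B=39] avail[A=49 B=39] open={R1}
Step 2: reserve R2 B 5 -> on_hand[A=53 B=39] avail[A=49 B=34] open={R1,R2}
Step 3: reserve R3 B 7 -> on_hand[A=53 B=39] avail[A=49 B=27] open={R1,R2,R3}
Step 4: reserve R4 B 9 -> on_hand[A=53 B=39] avail[A=49 B=18] open={R1,R2,R3,R4}
Step 5: reserve R5 A 6 -> on_hand[A=53 B=39] avail[A=43 B=18] open={R1,R2,R3,R4,R5}
Step 6: reserve R6 B 1 -> on_hand[A=53 B=39] avail[A=43 B=17] open={R1,R2,R3,R4,R5,R6}
Step 7: cancel R5 -> on_hand[A=53 B=39] avail[A=49 B=17] open={R1,R2,R3,R4,R6}
Step 8: commit R3 -> on_hand[A=53 B=32] avail[A=49 B=17] open={R1,R2,R4,R6}
Step 9: reserve R7 A 8 -> on_hand[A=53 B=32] avail[A=41 B=17] open={R1,R2,R4,R6,R7}
Step 10: cancel R1 -> on_hand[A=53 B=32] avail[A=45 B=17] open={R2,R4,R6,R7}
Step 11: reserve R8 A 1 -> on_hand[A=53 B=32] avail[A=44 B=17] open={R2,R4,R6,R7,R8}
Step 12: commit R6 -> on_hand[A=53 B=31] avail[A=44 B=17] open={R2,R4,R7,R8}
Step 13: commit R8 -> on_hand[A=52 B=31] avail[A=44 B=17] open={R2,R4,R7}
Step 14: commit R7 -> on_hand[A=44 B=31] avail[A=44 B=17] open={R2,R4}
Step 15: reserve R9 B 6 -> on_hand[A=44 B=31] avail[A=44 B=11] open={R2,R4,R9}
Final available[B] = 11

Answer: 11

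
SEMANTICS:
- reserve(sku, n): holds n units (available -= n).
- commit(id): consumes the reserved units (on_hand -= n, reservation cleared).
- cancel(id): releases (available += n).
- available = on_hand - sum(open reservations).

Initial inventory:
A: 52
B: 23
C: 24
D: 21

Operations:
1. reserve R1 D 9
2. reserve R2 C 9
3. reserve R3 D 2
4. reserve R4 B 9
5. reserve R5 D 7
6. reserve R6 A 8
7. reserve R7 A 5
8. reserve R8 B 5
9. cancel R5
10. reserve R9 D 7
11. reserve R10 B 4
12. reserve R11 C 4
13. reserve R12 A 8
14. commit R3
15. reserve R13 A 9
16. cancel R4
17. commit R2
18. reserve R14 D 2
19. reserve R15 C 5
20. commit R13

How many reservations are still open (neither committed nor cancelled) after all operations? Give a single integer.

Step 1: reserve R1 D 9 -> on_hand[A=52 B=23 C=24 D=21] avail[A=52 B=23 C=24 D=12] open={R1}
Step 2: reserve R2 C 9 -> on_hand[A=52 B=23 C=24 D=21] avail[A=52 B=23 C=15 D=12] open={R1,R2}
Step 3: reserve R3 D 2 -> on_hand[A=52 B=23 C=24 D=21] avail[A=52 B=23 C=15 D=10] open={R1,R2,R3}
Step 4: reserve R4 B 9 -> on_hand[A=52 B=23 C=24 D=21] avail[A=52 B=14 C=15 D=10] open={R1,R2,R3,R4}
Step 5: reserve R5 D 7 -> on_hand[A=52 B=23 C=24 D=21] avail[A=52 B=14 C=15 D=3] open={R1,R2,R3,R4,R5}
Step 6: reserve R6 A 8 -> on_hand[A=52 B=23 C=24 D=21] avail[A=44 B=14 C=15 D=3] open={R1,R2,R3,R4,R5,R6}
Step 7: reserve R7 A 5 -> on_hand[A=52 B=23 C=24 D=21] avail[A=39 B=14 C=15 D=3] open={R1,R2,R3,R4,R5,R6,R7}
Step 8: reserve R8 B 5 -> on_hand[A=52 B=23 C=24 D=21] avail[A=39 B=9 C=15 D=3] open={R1,R2,R3,R4,R5,R6,R7,R8}
Step 9: cancel R5 -> on_hand[A=52 B=23 C=24 D=21] avail[A=39 B=9 C=15 D=10] open={R1,R2,R3,R4,R6,R7,R8}
Step 10: reserve R9 D 7 -> on_hand[A=52 B=23 C=24 D=21] avail[A=39 B=9 C=15 D=3] open={R1,R2,R3,R4,R6,R7,R8,R9}
Step 11: reserve R10 B 4 -> on_hand[A=52 B=23 C=24 D=21] avail[A=39 B=5 C=15 D=3] open={R1,R10,R2,R3,R4,R6,R7,R8,R9}
Step 12: reserve R11 C 4 -> on_hand[A=52 B=23 C=24 D=21] avail[A=39 B=5 C=11 D=3] open={R1,R10,R11,R2,R3,R4,R6,R7,R8,R9}
Step 13: reserve R12 A 8 -> on_hand[A=52 B=23 C=24 D=21] avail[A=31 B=5 C=11 D=3] open={R1,R10,R11,R12,R2,R3,R4,R6,R7,R8,R9}
Step 14: commit R3 -> on_hand[A=52 B=23 C=24 D=19] avail[A=31 B=5 C=11 D=3] open={R1,R10,R11,R12,R2,R4,R6,R7,R8,R9}
Step 15: reserve R13 A 9 -> on_hand[A=52 B=23 C=24 D=19] avail[A=22 B=5 C=11 D=3] open={R1,R10,R11,R12,R13,R2,R4,R6,R7,R8,R9}
Step 16: cancel R4 -> on_hand[A=52 B=23 C=24 D=19] avail[A=22 B=14 C=11 D=3] open={R1,R10,R11,R12,R13,R2,R6,R7,R8,R9}
Step 17: commit R2 -> on_hand[A=52 B=23 C=15 D=19] avail[A=22 B=14 C=11 D=3] open={R1,R10,R11,R12,R13,R6,R7,R8,R9}
Step 18: reserve R14 D 2 -> on_hand[A=52 B=23 C=15 D=19] avail[A=22 B=14 C=11 D=1] open={R1,R10,R11,R12,R13,R14,R6,R7,R8,R9}
Step 19: reserve R15 C 5 -> on_hand[A=52 B=23 C=15 D=19] avail[A=22 B=14 C=6 D=1] open={R1,R10,R11,R12,R13,R14,R15,R6,R7,R8,R9}
Step 20: commit R13 -> on_hand[A=43 B=23 C=15 D=19] avail[A=22 B=14 C=6 D=1] open={R1,R10,R11,R12,R14,R15,R6,R7,R8,R9}
Open reservations: ['R1', 'R10', 'R11', 'R12', 'R14', 'R15', 'R6', 'R7', 'R8', 'R9'] -> 10

Answer: 10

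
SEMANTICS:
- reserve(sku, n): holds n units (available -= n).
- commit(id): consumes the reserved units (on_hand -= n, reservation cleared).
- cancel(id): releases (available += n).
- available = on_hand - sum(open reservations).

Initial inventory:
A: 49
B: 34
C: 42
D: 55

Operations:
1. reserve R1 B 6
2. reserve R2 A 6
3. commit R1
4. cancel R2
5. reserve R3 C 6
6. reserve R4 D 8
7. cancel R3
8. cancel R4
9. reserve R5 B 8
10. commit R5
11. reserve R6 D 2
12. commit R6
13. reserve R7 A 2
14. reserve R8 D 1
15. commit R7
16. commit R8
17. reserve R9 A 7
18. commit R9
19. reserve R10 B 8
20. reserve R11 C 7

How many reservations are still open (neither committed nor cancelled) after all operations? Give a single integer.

Step 1: reserve R1 B 6 -> on_hand[A=49 B=34 C=42 D=55] avail[A=49 B=28 C=42 D=55] open={R1}
Step 2: reserve R2 A 6 -> on_hand[A=49 B=34 C=42 D=55] avail[A=43 B=28 C=42 D=55] open={R1,R2}
Step 3: commit R1 -> on_hand[A=49 B=28 C=42 D=55] avail[A=43 B=28 C=42 D=55] open={R2}
Step 4: cancel R2 -> on_hand[A=49 B=28 C=42 D=55] avail[A=49 B=28 C=42 D=55] open={}
Step 5: reserve R3 C 6 -> on_hand[A=49 B=28 C=42 D=55] avail[A=49 B=28 C=36 D=55] open={R3}
Step 6: reserve R4 D 8 -> on_hand[A=49 B=28 C=42 D=55] avail[A=49 B=28 C=36 D=47] open={R3,R4}
Step 7: cancel R3 -> on_hand[A=49 B=28 C=42 D=55] avail[A=49 B=28 C=42 D=47] open={R4}
Step 8: cancel R4 -> on_hand[A=49 B=28 C=42 D=55] avail[A=49 B=28 C=42 D=55] open={}
Step 9: reserve R5 B 8 -> on_hand[A=49 B=28 C=42 D=55] avail[A=49 B=20 C=42 D=55] open={R5}
Step 10: commit R5 -> on_hand[A=49 B=20 C=42 D=55] avail[A=49 B=20 C=42 D=55] open={}
Step 11: reserve R6 D 2 -> on_hand[A=49 B=20 C=42 D=55] avail[A=49 B=20 C=42 D=53] open={R6}
Step 12: commit R6 -> on_hand[A=49 B=20 C=42 D=53] avail[A=49 B=20 C=42 D=53] open={}
Step 13: reserve R7 A 2 -> on_hand[A=49 B=20 C=42 D=53] avail[A=47 B=20 C=42 D=53] open={R7}
Step 14: reserve R8 D 1 -> on_hand[A=49 B=20 C=42 D=53] avail[A=47 B=20 C=42 D=52] open={R7,R8}
Step 15: commit R7 -> on_hand[A=47 B=20 C=42 D=53] avail[A=47 B=20 C=42 D=52] open={R8}
Step 16: commit R8 -> on_hand[A=47 B=20 C=42 D=52] avail[A=47 B=20 C=42 D=52] open={}
Step 17: reserve R9 A 7 -> on_hand[A=47 B=20 C=42 D=52] avail[A=40 B=20 C=42 D=52] open={R9}
Step 18: commit R9 -> on_hand[A=40 B=20 C=42 D=52] avail[A=40 B=20 C=42 D=52] open={}
Step 19: reserve R10 B 8 -> on_hand[A=40 B=20 C=42 D=52] avail[A=40 B=12 C=42 D=52] open={R10}
Step 20: reserve R11 C 7 -> on_hand[A=40 B=20 C=42 D=52] avail[A=40 B=12 C=35 D=52] open={R10,R11}
Open reservations: ['R10', 'R11'] -> 2

Answer: 2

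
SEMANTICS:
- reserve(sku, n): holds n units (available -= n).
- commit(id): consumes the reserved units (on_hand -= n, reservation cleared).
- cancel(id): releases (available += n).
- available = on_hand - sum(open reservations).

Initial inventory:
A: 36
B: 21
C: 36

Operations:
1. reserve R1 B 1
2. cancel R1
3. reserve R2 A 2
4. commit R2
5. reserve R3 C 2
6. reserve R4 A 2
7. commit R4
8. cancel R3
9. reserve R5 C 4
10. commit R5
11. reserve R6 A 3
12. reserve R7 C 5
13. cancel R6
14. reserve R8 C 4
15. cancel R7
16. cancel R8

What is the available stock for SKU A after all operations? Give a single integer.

Answer: 32

Derivation:
Step 1: reserve R1 B 1 -> on_hand[A=36 B=21 C=36] avail[A=36 B=20 C=36] open={R1}
Step 2: cancel R1 -> on_hand[A=36 B=21 C=36] avail[A=36 B=21 C=36] open={}
Step 3: reserve R2 A 2 -> on_hand[A=36 B=21 C=36] avail[A=34 B=21 C=36] open={R2}
Step 4: commit R2 -> on_hand[A=34 B=21 C=36] avail[A=34 B=21 C=36] open={}
Step 5: reserve R3 C 2 -> on_hand[A=34 B=21 C=36] avail[A=34 B=21 C=34] open={R3}
Step 6: reserve R4 A 2 -> on_hand[A=34 B=21 C=36] avail[A=32 B=21 C=34] open={R3,R4}
Step 7: commit R4 -> on_hand[A=32 B=21 C=36] avail[A=32 B=21 C=34] open={R3}
Step 8: cancel R3 -> on_hand[A=32 B=21 C=36] avail[A=32 B=21 C=36] open={}
Step 9: reserve R5 C 4 -> on_hand[A=32 B=21 C=36] avail[A=32 B=21 C=32] open={R5}
Step 10: commit R5 -> on_hand[A=32 B=21 C=32] avail[A=32 B=21 C=32] open={}
Step 11: reserve R6 A 3 -> on_hand[A=32 B=21 C=32] avail[A=29 B=21 C=32] open={R6}
Step 12: reserve R7 C 5 -> on_hand[A=32 B=21 C=32] avail[A=29 B=21 C=27] open={R6,R7}
Step 13: cancel R6 -> on_hand[A=32 B=21 C=32] avail[A=32 B=21 C=27] open={R7}
Step 14: reserve R8 C 4 -> on_hand[A=32 B=21 C=32] avail[A=32 B=21 C=23] open={R7,R8}
Step 15: cancel R7 -> on_hand[A=32 B=21 C=32] avail[A=32 B=21 C=28] open={R8}
Step 16: cancel R8 -> on_hand[A=32 B=21 C=32] avail[A=32 B=21 C=32] open={}
Final available[A] = 32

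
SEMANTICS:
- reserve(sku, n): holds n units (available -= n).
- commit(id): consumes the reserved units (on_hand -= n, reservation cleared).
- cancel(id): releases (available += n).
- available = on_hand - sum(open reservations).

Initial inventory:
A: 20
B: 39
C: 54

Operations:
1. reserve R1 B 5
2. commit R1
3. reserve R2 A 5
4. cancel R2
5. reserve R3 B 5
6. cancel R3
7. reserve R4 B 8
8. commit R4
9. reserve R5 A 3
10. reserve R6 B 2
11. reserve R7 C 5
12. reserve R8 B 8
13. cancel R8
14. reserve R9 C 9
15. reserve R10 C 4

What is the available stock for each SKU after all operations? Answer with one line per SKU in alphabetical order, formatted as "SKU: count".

Step 1: reserve R1 B 5 -> on_hand[A=20 B=39 C=54] avail[A=20 B=34 C=54] open={R1}
Step 2: commit R1 -> on_hand[A=20 B=34 C=54] avail[A=20 B=34 C=54] open={}
Step 3: reserve R2 A 5 -> on_hand[A=20 B=34 C=54] avail[A=15 B=34 C=54] open={R2}
Step 4: cancel R2 -> on_hand[A=20 B=34 C=54] avail[A=20 B=34 C=54] open={}
Step 5: reserve R3 B 5 -> on_hand[A=20 B=34 C=54] avail[A=20 B=29 C=54] open={R3}
Step 6: cancel R3 -> on_hand[A=20 B=34 C=54] avail[A=20 B=34 C=54] open={}
Step 7: reserve R4 B 8 -> on_hand[A=20 B=34 C=54] avail[A=20 B=26 C=54] open={R4}
Step 8: commit R4 -> on_hand[A=20 B=26 C=54] avail[A=20 B=26 C=54] open={}
Step 9: reserve R5 A 3 -> on_hand[A=20 B=26 C=54] avail[A=17 B=26 C=54] open={R5}
Step 10: reserve R6 B 2 -> on_hand[A=20 B=26 C=54] avail[A=17 B=24 C=54] open={R5,R6}
Step 11: reserve R7 C 5 -> on_hand[A=20 B=26 C=54] avail[A=17 B=24 C=49] open={R5,R6,R7}
Step 12: reserve R8 B 8 -> on_hand[A=20 B=26 C=54] avail[A=17 B=16 C=49] open={R5,R6,R7,R8}
Step 13: cancel R8 -> on_hand[A=20 B=26 C=54] avail[A=17 B=24 C=49] open={R5,R6,R7}
Step 14: reserve R9 C 9 -> on_hand[A=20 B=26 C=54] avail[A=17 B=24 C=40] open={R5,R6,R7,R9}
Step 15: reserve R10 C 4 -> on_hand[A=20 B=26 C=54] avail[A=17 B=24 C=36] open={R10,R5,R6,R7,R9}

Answer: A: 17
B: 24
C: 36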